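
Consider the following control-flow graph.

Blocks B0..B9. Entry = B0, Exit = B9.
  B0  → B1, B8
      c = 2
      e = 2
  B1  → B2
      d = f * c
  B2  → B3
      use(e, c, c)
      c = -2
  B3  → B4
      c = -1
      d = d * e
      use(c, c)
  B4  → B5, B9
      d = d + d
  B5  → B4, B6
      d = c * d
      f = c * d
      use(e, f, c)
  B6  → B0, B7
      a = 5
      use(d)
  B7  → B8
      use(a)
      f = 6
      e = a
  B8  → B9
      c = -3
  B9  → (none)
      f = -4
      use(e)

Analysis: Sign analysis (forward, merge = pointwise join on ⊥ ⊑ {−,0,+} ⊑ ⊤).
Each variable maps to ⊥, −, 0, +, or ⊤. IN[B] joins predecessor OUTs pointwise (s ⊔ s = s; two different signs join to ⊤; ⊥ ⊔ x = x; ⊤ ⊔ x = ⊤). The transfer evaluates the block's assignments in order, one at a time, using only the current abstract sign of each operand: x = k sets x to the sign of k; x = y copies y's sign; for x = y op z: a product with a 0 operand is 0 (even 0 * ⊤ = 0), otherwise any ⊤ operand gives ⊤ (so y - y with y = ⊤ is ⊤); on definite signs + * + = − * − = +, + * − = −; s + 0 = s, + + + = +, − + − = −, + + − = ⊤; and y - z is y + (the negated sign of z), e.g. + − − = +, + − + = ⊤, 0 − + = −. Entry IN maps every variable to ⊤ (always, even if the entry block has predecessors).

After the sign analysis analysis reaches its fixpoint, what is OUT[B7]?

Answer: {a: +, b: ⊤, c: -, d: ⊤, e: +, f: +}

Derivation:
Fixpoint table:
  B0:   IN=(all ⊤)   OUT={c:+, e:+; rest ⊤}
  B1:   IN={c:+, e:+; rest ⊤}   OUT={c:+, e:+; rest ⊤}
  B2:   IN={c:+, e:+; rest ⊤}   OUT={c:-, e:+; rest ⊤}
  B3:   IN={c:-, e:+; rest ⊤}   OUT={c:-, e:+; rest ⊤}
  B4:   IN={c:-, e:+; rest ⊤}   OUT={c:-, e:+; rest ⊤}
  B5:   IN={c:-, e:+; rest ⊤}   OUT={c:-, e:+; rest ⊤}
  B6:   IN={c:-, e:+; rest ⊤}   OUT={a:+, c:-, e:+; rest ⊤}
  B7:   IN={a:+, c:-, e:+; rest ⊤}   OUT={a:+, c:-, e:+, f:+; rest ⊤}
  B8:   IN={e:+; rest ⊤}   OUT={c:-, e:+; rest ⊤}
  B9:   IN={c:-, e:+; rest ⊤}   OUT={c:-, e:+, f:-; rest ⊤}

Merge at B7: IN[B7] = OUT[B6] = {a: +, b: ⊤, c: -, d: ⊤, e: +, f: ⊤}
Applying B7's transfer function to that IN value gives OUT[B7] (row B7 above).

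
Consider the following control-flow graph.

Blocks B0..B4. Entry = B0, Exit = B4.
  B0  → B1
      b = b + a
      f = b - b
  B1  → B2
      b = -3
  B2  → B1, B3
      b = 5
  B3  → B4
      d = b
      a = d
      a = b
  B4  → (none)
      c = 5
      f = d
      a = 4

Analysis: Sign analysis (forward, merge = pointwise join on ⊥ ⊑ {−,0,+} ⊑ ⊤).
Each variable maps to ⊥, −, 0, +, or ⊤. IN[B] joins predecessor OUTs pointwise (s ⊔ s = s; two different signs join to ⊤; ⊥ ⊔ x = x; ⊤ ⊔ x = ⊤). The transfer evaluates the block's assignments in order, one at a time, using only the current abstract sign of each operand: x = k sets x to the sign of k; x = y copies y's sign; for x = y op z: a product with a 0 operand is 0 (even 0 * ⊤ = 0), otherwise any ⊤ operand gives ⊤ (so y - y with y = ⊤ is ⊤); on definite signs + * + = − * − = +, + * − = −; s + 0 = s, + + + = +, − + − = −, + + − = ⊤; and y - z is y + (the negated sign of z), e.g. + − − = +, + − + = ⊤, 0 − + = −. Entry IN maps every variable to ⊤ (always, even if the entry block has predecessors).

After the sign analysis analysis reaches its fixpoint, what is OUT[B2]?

Answer: {a: ⊤, b: +, c: ⊤, d: ⊤, e: ⊤, f: ⊤}

Trace:
Fixpoint table:
  B0: | IN=(all ⊤) | OUT=(all ⊤)
  B1: | IN=(all ⊤) | OUT={b:-; rest ⊤}
  B2: | IN={b:-; rest ⊤} | OUT={b:+; rest ⊤}
  B3: | IN={b:+; rest ⊤} | OUT={a:+, b:+, d:+; rest ⊤}
  B4: | IN={a:+, b:+, d:+; rest ⊤} | OUT={a:+, b:+, c:+, d:+, f:+; rest ⊤}

Merge at B2: IN[B2] = OUT[B1] = {a: ⊤, b: -, c: ⊤, d: ⊤, e: ⊤, f: ⊤}
Applying B2's transfer function to that IN value gives OUT[B2] (row B2 above).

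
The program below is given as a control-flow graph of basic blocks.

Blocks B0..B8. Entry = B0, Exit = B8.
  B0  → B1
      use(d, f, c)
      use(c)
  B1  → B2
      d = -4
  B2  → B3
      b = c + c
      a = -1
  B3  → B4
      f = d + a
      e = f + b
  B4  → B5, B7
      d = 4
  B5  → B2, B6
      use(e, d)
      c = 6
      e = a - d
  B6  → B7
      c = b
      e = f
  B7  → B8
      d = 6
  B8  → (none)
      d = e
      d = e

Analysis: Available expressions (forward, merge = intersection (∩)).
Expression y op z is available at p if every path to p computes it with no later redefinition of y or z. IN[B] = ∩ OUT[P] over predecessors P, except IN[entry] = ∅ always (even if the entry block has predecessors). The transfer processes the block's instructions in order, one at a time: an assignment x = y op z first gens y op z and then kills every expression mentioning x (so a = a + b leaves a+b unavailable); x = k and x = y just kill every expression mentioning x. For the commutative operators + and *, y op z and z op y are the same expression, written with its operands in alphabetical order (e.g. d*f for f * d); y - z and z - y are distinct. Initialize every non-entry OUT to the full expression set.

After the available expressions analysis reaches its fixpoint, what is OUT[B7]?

Converged values:
  B0:  IN={}  OUT={}
  B1:  IN={}  OUT={}
  B2:  IN={}  OUT={c+c}
  B3:  IN={c+c}  OUT={a+d, b+f, c+c}
  B4:  IN={a+d, b+f, c+c}  OUT={b+f, c+c}
  B5:  IN={b+f, c+c}  OUT={a-d, b+f}
  B6:  IN={a-d, b+f}  OUT={a-d, b+f}
  B7:  IN={b+f}  OUT={b+f}
  B8:  IN={b+f}  OUT={b+f}

Merge at B7: IN[B7] = OUT[B4] ∩ OUT[B6] = {b+f}
Applying B7's transfer function to that IN value gives OUT[B7] (row B7 above).

Answer: {b+f}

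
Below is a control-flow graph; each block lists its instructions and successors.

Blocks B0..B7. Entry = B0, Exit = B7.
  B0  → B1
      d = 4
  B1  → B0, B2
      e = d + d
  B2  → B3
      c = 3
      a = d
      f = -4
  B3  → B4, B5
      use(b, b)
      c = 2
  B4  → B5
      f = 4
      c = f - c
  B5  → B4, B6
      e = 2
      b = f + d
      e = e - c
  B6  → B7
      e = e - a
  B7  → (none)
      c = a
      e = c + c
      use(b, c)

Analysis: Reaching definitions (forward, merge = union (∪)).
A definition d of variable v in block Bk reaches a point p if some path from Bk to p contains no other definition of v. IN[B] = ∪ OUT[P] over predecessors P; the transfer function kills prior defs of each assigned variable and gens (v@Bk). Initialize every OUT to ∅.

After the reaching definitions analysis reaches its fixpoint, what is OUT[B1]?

Answer: {d@B0, e@B1}

Working:
Converged values:
  B0:  IN={d@B0, e@B1}  OUT={d@B0, e@B1}
  B1:  IN={d@B0, e@B1}  OUT={d@B0, e@B1}
  B2:  IN={d@B0, e@B1}  OUT={a@B2, c@B2, d@B0, e@B1, f@B2}
  B3:  IN={a@B2, c@B2, d@B0, e@B1, f@B2}  OUT={a@B2, c@B3, d@B0, e@B1, f@B2}
  B4:  IN={a@B2, b@B5, c@B3, c@B4, d@B0, e@B1, e@B5, f@B2, f@B4}  OUT={a@B2, b@B5, c@B4, d@B0, e@B1, e@B5, f@B4}
  B5:  IN={a@B2, b@B5, c@B3, c@B4, d@B0, e@B1, e@B5, f@B2, f@B4}  OUT={a@B2, b@B5, c@B3, c@B4, d@B0, e@B5, f@B2, f@B4}
  B6:  IN={a@B2, b@B5, c@B3, c@B4, d@B0, e@B5, f@B2, f@B4}  OUT={a@B2, b@B5, c@B3, c@B4, d@B0, e@B6, f@B2, f@B4}
  B7:  IN={a@B2, b@B5, c@B3, c@B4, d@B0, e@B6, f@B2, f@B4}  OUT={a@B2, b@B5, c@B7, d@B0, e@B7, f@B2, f@B4}

Merge at B1: IN[B1] = OUT[B0] = {d@B0, e@B1}
Applying B1's transfer function to that IN value gives OUT[B1] (row B1 above).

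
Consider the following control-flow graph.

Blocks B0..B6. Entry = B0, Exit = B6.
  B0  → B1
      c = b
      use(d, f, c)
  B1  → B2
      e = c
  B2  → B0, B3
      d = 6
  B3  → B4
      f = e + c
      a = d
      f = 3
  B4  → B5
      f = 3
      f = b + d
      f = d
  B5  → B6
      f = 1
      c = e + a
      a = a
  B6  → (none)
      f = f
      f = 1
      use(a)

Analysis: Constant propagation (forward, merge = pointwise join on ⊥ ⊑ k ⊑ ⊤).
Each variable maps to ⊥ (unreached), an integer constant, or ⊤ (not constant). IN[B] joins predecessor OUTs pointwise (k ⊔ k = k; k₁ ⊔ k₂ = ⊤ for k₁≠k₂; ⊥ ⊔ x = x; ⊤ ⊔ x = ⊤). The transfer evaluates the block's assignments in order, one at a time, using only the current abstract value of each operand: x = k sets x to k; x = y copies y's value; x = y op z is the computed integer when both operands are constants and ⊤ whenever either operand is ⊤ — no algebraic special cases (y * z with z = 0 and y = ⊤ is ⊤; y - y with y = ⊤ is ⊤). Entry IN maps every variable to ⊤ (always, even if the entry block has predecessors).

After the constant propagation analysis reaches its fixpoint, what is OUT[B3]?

Answer: {a: 6, b: ⊤, c: ⊤, d: 6, e: ⊤, f: 3}

Working:
Fixpoint table:
  B0:   IN=(all ⊤)   OUT=(all ⊤)
  B1:   IN=(all ⊤)   OUT=(all ⊤)
  B2:   IN=(all ⊤)   OUT={d:6; rest ⊤}
  B3:   IN={d:6; rest ⊤}   OUT={a:6, d:6, f:3; rest ⊤}
  B4:   IN={a:6, d:6, f:3; rest ⊤}   OUT={a:6, d:6, f:6; rest ⊤}
  B5:   IN={a:6, d:6, f:6; rest ⊤}   OUT={a:6, d:6, f:1; rest ⊤}
  B6:   IN={a:6, d:6, f:1; rest ⊤}   OUT={a:6, d:6, f:1; rest ⊤}

Merge at B3: IN[B3] = OUT[B2] = {a: ⊤, b: ⊤, c: ⊤, d: 6, e: ⊤, f: ⊤}
Applying B3's transfer function to that IN value gives OUT[B3] (row B3 above).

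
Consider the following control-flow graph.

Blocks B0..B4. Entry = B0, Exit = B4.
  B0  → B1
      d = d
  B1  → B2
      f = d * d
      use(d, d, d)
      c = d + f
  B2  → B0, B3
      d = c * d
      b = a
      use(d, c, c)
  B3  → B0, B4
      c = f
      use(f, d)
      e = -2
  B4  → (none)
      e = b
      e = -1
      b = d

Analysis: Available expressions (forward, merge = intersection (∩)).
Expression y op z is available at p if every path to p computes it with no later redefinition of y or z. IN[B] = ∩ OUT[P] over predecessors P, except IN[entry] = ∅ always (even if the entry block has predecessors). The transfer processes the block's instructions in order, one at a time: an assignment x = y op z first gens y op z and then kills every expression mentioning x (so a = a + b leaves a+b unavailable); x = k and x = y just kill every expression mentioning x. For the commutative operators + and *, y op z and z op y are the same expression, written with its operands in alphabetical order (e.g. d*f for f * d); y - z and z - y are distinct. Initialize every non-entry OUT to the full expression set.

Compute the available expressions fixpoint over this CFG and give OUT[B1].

Answer: {d*d, d+f}

Trace:
Per-block solution:
  B0:   IN={}   OUT={}
  B1:   IN={}   OUT={d*d, d+f}
  B2:   IN={d*d, d+f}   OUT={}
  B3:   IN={}   OUT={}
  B4:   IN={}   OUT={}

Merge at B1: IN[B1] = OUT[B0] = {}
Applying B1's transfer function to that IN value gives OUT[B1] (row B1 above).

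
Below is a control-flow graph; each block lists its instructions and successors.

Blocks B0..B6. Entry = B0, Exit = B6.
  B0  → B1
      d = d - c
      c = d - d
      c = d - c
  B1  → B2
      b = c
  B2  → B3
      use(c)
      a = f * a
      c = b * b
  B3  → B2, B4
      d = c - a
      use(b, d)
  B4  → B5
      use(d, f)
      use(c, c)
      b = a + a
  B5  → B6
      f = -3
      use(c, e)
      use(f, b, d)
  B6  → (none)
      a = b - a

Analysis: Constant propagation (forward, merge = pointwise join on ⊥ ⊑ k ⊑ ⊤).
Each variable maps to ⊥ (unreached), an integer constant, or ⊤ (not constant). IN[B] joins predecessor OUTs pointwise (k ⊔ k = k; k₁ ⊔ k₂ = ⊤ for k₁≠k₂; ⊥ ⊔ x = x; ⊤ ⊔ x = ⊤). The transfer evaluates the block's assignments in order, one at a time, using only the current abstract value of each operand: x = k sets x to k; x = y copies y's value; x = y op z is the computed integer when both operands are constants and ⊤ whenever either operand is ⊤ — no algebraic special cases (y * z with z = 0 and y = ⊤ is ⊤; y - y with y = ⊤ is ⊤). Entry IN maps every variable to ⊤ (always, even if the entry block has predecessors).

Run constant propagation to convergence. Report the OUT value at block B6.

Answer: {a: ⊤, b: ⊤, c: ⊤, d: ⊤, e: ⊤, f: -3}

Trace:
Per-block solution:
  B0: | IN=(all ⊤) | OUT=(all ⊤)
  B1: | IN=(all ⊤) | OUT=(all ⊤)
  B2: | IN=(all ⊤) | OUT=(all ⊤)
  B3: | IN=(all ⊤) | OUT=(all ⊤)
  B4: | IN=(all ⊤) | OUT=(all ⊤)
  B5: | IN=(all ⊤) | OUT={f:-3; rest ⊤}
  B6: | IN={f:-3; rest ⊤} | OUT={f:-3; rest ⊤}

Merge at B6: IN[B6] = OUT[B5] = {a: ⊤, b: ⊤, c: ⊤, d: ⊤, e: ⊤, f: -3}
Applying B6's transfer function to that IN value gives OUT[B6] (row B6 above).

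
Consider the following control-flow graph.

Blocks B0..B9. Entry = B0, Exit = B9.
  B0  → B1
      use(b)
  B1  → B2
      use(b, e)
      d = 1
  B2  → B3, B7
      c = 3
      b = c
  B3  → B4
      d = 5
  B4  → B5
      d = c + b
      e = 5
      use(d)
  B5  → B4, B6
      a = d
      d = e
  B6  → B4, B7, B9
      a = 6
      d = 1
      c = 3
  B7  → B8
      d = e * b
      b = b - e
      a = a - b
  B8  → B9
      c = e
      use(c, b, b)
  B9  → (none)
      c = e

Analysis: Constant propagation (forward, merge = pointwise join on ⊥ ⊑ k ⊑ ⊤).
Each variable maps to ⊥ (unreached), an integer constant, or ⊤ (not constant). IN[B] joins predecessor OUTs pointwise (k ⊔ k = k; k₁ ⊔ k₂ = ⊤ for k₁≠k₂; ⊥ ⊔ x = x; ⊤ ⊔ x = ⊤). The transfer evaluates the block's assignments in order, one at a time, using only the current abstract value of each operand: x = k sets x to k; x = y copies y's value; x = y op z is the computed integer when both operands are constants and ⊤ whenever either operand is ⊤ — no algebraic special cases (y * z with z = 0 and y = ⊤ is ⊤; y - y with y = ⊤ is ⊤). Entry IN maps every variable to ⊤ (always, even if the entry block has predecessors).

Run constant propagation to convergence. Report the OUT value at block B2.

Converged values:
  B0:   IN=(all ⊤)   OUT=(all ⊤)
  B1:   IN=(all ⊤)   OUT={d:1; rest ⊤}
  B2:   IN={d:1; rest ⊤}   OUT={b:3, c:3, d:1; rest ⊤}
  B3:   IN={b:3, c:3, d:1; rest ⊤}   OUT={b:3, c:3, d:5; rest ⊤}
  B4:   IN={b:3, c:3; rest ⊤}   OUT={b:3, c:3, d:6, e:5; rest ⊤}
  B5:   IN={b:3, c:3, d:6, e:5; rest ⊤}   OUT={a:6, b:3, c:3, d:5, e:5; rest ⊤}
  B6:   IN={a:6, b:3, c:3, d:5, e:5; rest ⊤}   OUT={a:6, b:3, c:3, d:1, e:5; rest ⊤}
  B7:   IN={b:3, c:3, d:1; rest ⊤}   OUT={c:3; rest ⊤}
  B8:   IN={c:3; rest ⊤}   OUT=(all ⊤)
  B9:   IN=(all ⊤)   OUT=(all ⊤)

Merge at B2: IN[B2] = OUT[B1] = {a: ⊤, b: ⊤, c: ⊤, d: 1, e: ⊤, f: ⊤}
Applying B2's transfer function to that IN value gives OUT[B2] (row B2 above).

Answer: {a: ⊤, b: 3, c: 3, d: 1, e: ⊤, f: ⊤}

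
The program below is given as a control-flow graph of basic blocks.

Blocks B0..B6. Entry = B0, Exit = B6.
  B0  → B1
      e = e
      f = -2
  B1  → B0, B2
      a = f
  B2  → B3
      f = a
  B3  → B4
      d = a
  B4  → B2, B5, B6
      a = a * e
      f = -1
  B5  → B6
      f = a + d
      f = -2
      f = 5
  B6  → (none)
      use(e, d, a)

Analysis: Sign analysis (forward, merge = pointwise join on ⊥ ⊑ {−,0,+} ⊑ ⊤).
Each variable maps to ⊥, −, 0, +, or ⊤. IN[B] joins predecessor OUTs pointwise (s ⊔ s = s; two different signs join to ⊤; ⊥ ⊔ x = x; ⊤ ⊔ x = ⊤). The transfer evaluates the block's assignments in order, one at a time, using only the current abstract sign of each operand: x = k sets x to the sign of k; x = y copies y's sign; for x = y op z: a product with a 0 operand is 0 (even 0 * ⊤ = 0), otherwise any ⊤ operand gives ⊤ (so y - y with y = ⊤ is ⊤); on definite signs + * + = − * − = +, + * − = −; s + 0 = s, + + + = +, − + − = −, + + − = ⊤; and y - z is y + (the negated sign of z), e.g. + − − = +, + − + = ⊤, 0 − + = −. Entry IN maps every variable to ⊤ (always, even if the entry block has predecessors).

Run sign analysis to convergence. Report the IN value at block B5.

Answer: {a: ⊤, b: ⊤, c: ⊤, d: ⊤, e: ⊤, f: -}

Trace:
Converged values:
  B0:  IN=(all ⊤)  OUT={f:-; rest ⊤}
  B1:  IN={f:-; rest ⊤}  OUT={a:-, f:-; rest ⊤}
  B2:  IN={f:-; rest ⊤}  OUT=(all ⊤)
  B3:  IN=(all ⊤)  OUT=(all ⊤)
  B4:  IN=(all ⊤)  OUT={f:-; rest ⊤}
  B5:  IN={f:-; rest ⊤}  OUT={f:+; rest ⊤}
  B6:  IN=(all ⊤)  OUT=(all ⊤)

Merge at B5: IN[B5] = OUT[B4] = {a: ⊤, b: ⊤, c: ⊤, d: ⊤, e: ⊤, f: -}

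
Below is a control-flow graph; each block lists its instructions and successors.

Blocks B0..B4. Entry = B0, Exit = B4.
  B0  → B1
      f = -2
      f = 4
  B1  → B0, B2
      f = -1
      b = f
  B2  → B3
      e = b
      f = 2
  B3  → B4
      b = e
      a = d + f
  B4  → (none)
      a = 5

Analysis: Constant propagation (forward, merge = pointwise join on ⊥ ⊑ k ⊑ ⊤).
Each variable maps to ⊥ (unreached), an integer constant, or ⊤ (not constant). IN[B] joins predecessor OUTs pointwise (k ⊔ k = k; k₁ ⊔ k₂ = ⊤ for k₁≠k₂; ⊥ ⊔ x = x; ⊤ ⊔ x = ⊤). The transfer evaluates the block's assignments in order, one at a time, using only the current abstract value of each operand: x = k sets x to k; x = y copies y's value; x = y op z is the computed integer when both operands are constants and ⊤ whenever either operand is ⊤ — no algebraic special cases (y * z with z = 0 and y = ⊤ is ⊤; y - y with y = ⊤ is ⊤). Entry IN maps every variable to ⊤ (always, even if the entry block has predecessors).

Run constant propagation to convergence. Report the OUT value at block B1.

Answer: {a: ⊤, b: -1, c: ⊤, d: ⊤, e: ⊤, f: -1}

Working:
Fixpoint table:
  B0: | IN=(all ⊤) | OUT={f:4; rest ⊤}
  B1: | IN={f:4; rest ⊤} | OUT={b:-1, f:-1; rest ⊤}
  B2: | IN={b:-1, f:-1; rest ⊤} | OUT={b:-1, e:-1, f:2; rest ⊤}
  B3: | IN={b:-1, e:-1, f:2; rest ⊤} | OUT={b:-1, e:-1, f:2; rest ⊤}
  B4: | IN={b:-1, e:-1, f:2; rest ⊤} | OUT={a:5, b:-1, e:-1, f:2; rest ⊤}

Merge at B1: IN[B1] = OUT[B0] = {a: ⊤, b: ⊤, c: ⊤, d: ⊤, e: ⊤, f: 4}
Applying B1's transfer function to that IN value gives OUT[B1] (row B1 above).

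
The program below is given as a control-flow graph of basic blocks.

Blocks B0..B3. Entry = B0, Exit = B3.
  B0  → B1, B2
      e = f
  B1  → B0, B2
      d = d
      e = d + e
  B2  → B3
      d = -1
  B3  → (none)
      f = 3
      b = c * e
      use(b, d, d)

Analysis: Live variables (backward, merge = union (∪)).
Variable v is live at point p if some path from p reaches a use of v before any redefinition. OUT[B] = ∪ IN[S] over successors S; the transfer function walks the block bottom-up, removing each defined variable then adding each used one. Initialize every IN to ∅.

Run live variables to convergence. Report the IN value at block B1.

Answer: {c, d, e, f}

Working:
Fixpoint table:
  B0: | IN={c, d, f} | OUT={c, d, e, f}
  B1: | IN={c, d, e, f} | OUT={c, d, e, f}
  B2: | IN={c, e} | OUT={c, d, e}
  B3: | IN={c, d, e} | OUT={}

Merge at B1: OUT[B1] = IN[B0] ⊔ IN[B2] = {c, d, e, f}
Applying B1's transfer function to that OUT value gives IN[B1] (row B1 above).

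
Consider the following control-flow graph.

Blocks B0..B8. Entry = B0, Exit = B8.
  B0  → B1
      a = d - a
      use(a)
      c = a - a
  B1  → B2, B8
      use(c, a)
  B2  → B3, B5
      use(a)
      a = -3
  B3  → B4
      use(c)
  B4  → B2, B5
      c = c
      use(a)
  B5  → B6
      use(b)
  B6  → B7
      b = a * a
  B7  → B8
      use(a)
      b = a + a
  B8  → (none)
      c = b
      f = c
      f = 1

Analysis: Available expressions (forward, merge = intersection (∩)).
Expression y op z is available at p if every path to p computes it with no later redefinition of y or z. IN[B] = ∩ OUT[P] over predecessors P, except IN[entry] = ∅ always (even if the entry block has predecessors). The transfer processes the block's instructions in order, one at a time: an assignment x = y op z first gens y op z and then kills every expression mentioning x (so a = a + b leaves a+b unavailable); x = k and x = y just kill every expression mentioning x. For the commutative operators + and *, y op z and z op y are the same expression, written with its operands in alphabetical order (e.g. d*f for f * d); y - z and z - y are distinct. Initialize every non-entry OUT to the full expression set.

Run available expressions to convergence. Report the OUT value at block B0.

Per-block solution:
  B0: | IN={} | OUT={a-a}
  B1: | IN={a-a} | OUT={a-a}
  B2: | IN={} | OUT={}
  B3: | IN={} | OUT={}
  B4: | IN={} | OUT={}
  B5: | IN={} | OUT={}
  B6: | IN={} | OUT={a*a}
  B7: | IN={a*a} | OUT={a*a, a+a}
  B8: | IN={} | OUT={}

B0 is the boundary node: IN[B0] = {}
Applying B0's transfer function to that IN value gives OUT[B0] (row B0 above).

Answer: {a-a}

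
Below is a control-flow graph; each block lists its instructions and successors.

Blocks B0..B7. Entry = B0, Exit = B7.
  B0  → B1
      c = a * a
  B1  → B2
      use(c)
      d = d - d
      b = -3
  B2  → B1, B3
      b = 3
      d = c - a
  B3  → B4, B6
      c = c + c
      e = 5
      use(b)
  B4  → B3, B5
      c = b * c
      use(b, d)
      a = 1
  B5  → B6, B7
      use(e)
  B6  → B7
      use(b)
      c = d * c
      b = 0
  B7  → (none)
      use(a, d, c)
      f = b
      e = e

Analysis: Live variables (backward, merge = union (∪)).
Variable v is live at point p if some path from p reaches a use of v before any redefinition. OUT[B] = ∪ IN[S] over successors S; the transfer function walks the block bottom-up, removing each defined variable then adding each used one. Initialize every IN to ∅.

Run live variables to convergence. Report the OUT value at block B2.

Answer: {a, b, c, d}

Working:
Fixpoint table:
  B0:  IN={a, d}  OUT={a, c, d}
  B1:  IN={a, c, d}  OUT={a, c}
  B2:  IN={a, c}  OUT={a, b, c, d}
  B3:  IN={a, b, c, d}  OUT={a, b, c, d, e}
  B4:  IN={b, c, d, e}  OUT={a, b, c, d, e}
  B5:  IN={a, b, c, d, e}  OUT={a, b, c, d, e}
  B6:  IN={a, b, c, d, e}  OUT={a, b, c, d, e}
  B7:  IN={a, b, c, d, e}  OUT={}

Merge at B2: OUT[B2] = IN[B1] ⊔ IN[B3] = {a, b, c, d}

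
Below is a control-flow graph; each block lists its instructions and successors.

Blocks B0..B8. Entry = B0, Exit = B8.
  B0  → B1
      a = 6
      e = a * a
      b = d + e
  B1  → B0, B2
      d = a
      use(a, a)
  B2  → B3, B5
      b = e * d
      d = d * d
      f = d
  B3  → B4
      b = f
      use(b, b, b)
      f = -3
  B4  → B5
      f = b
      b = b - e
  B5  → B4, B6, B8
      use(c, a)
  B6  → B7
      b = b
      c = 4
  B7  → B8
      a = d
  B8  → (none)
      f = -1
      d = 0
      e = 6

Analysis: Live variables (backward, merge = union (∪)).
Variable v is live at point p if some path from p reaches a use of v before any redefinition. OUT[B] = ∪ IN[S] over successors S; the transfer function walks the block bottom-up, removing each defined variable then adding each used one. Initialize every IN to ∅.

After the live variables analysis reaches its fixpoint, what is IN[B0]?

Answer: {c, d}

Derivation:
Converged values:
  B0: | IN={c, d} | OUT={a, c, e}
  B1: | IN={a, c, e} | OUT={a, c, d, e}
  B2: | IN={a, c, d, e} | OUT={a, b, c, d, e, f}
  B3: | IN={a, c, d, e, f} | OUT={a, b, c, d, e}
  B4: | IN={a, b, c, d, e} | OUT={a, b, c, d, e}
  B5: | IN={a, b, c, d, e} | OUT={a, b, c, d, e}
  B6: | IN={b, d} | OUT={d}
  B7: | IN={d} | OUT={}
  B8: | IN={} | OUT={}

Merge at B0: OUT[B0] = IN[B1] = {a, c, e}
Applying B0's transfer function to that OUT value gives IN[B0] (row B0 above).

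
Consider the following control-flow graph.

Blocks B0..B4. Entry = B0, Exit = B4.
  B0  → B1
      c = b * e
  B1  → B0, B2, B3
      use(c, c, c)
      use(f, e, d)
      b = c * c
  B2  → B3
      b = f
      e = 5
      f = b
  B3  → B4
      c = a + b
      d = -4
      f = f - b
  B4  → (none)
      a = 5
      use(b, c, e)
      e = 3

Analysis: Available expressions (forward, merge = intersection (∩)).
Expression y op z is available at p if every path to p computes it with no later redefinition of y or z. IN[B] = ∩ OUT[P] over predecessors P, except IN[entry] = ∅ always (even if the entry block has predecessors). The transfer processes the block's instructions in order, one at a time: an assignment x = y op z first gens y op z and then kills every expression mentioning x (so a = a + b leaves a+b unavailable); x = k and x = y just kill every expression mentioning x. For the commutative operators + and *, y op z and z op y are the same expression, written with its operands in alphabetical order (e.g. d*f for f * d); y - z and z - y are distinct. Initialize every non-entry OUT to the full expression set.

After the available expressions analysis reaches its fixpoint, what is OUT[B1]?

Answer: {c*c}

Trace:
Per-block solution:
  B0: | IN={} | OUT={b*e}
  B1: | IN={b*e} | OUT={c*c}
  B2: | IN={c*c} | OUT={c*c}
  B3: | IN={c*c} | OUT={a+b}
  B4: | IN={a+b} | OUT={}

Merge at B1: IN[B1] = OUT[B0] = {b*e}
Applying B1's transfer function to that IN value gives OUT[B1] (row B1 above).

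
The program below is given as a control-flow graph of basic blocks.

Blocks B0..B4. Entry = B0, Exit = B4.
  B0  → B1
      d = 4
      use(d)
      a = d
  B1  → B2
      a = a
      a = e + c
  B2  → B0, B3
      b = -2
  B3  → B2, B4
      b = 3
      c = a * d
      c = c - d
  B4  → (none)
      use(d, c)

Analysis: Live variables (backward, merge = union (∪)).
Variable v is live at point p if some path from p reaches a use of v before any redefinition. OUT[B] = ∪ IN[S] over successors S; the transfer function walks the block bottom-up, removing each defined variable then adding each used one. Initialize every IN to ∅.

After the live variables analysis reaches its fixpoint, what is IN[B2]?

Converged values:
  B0:   IN={c, e}   OUT={a, c, d, e}
  B1:   IN={a, c, d, e}   OUT={a, c, d, e}
  B2:   IN={a, c, d, e}   OUT={a, c, d, e}
  B3:   IN={a, d, e}   OUT={a, c, d, e}
  B4:   IN={c, d}   OUT={}

Merge at B2: OUT[B2] = IN[B0] ⊔ IN[B3] = {a, c, d, e}
Applying B2's transfer function to that OUT value gives IN[B2] (row B2 above).

Answer: {a, c, d, e}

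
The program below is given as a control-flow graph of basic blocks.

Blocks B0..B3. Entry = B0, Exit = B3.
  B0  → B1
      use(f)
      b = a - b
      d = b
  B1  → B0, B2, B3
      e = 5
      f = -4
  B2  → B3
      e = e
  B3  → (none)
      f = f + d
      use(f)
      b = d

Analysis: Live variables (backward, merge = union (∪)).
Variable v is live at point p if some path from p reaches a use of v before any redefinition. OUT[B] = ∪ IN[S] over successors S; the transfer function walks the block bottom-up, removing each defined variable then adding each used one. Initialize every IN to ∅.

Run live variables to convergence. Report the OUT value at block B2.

Converged values:
  B0:  IN={a, b, f}  OUT={a, b, d}
  B1:  IN={a, b, d}  OUT={a, b, d, e, f}
  B2:  IN={d, e, f}  OUT={d, f}
  B3:  IN={d, f}  OUT={}

Merge at B2: OUT[B2] = IN[B3] = {d, f}

Answer: {d, f}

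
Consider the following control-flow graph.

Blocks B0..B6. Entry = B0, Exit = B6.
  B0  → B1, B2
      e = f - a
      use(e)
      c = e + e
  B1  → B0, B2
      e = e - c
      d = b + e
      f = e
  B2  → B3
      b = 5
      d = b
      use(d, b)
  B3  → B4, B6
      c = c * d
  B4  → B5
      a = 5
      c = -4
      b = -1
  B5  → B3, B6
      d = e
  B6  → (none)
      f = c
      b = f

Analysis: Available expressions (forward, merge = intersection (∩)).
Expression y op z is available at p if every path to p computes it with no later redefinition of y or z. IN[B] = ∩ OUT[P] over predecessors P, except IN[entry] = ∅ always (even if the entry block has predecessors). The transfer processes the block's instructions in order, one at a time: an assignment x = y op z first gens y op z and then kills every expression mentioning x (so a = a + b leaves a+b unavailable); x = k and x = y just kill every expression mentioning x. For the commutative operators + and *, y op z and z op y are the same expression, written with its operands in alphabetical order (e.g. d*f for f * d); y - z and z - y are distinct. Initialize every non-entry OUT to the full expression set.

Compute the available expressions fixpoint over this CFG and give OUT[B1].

Per-block solution:
  B0:   IN={}   OUT={e+e, f-a}
  B1:   IN={e+e, f-a}   OUT={b+e}
  B2:   IN={}   OUT={}
  B3:   IN={}   OUT={}
  B4:   IN={}   OUT={}
  B5:   IN={}   OUT={}
  B6:   IN={}   OUT={}

Merge at B1: IN[B1] = OUT[B0] = {e+e, f-a}
Applying B1's transfer function to that IN value gives OUT[B1] (row B1 above).

Answer: {b+e}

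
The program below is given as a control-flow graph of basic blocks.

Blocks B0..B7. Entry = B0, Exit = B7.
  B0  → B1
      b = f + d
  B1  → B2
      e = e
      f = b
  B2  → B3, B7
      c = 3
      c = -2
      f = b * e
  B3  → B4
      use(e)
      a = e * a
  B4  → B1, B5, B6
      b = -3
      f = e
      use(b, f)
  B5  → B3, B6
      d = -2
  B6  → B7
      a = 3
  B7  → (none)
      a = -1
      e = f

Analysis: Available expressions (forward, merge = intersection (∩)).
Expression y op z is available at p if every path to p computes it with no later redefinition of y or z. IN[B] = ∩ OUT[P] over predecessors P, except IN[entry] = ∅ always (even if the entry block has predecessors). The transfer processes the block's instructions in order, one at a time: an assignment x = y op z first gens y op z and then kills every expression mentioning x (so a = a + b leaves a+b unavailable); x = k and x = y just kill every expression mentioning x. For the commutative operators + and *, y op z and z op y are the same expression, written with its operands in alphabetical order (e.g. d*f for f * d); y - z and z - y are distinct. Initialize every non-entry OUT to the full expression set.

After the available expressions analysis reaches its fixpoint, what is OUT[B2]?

Answer: {b*e}

Derivation:
Fixpoint table:
  B0:   IN={}   OUT={d+f}
  B1:   IN={}   OUT={}
  B2:   IN={}   OUT={b*e}
  B3:   IN={}   OUT={}
  B4:   IN={}   OUT={}
  B5:   IN={}   OUT={}
  B6:   IN={}   OUT={}
  B7:   IN={}   OUT={}

Merge at B2: IN[B2] = OUT[B1] = {}
Applying B2's transfer function to that IN value gives OUT[B2] (row B2 above).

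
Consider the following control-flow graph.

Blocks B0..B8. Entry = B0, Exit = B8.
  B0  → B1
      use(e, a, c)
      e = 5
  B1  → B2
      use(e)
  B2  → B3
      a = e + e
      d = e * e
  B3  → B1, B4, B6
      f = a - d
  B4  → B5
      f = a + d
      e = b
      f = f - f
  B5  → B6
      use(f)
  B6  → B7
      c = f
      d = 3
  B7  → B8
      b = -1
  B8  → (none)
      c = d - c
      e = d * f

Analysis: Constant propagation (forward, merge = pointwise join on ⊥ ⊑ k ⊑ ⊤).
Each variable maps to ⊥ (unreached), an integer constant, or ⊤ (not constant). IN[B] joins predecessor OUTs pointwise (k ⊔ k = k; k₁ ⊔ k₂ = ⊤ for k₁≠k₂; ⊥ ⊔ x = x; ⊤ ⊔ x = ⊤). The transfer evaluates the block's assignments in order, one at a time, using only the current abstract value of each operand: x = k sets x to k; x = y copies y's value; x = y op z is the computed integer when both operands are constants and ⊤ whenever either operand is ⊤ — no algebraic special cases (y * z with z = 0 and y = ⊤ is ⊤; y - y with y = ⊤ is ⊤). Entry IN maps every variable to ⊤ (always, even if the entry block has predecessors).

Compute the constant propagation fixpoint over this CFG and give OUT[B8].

Answer: {a: 10, b: -1, c: ⊤, d: 3, e: ⊤, f: ⊤}

Working:
Per-block solution:
  B0: | IN=(all ⊤) | OUT={e:5; rest ⊤}
  B1: | IN={e:5; rest ⊤} | OUT={e:5; rest ⊤}
  B2: | IN={e:5; rest ⊤} | OUT={a:10, d:25, e:5; rest ⊤}
  B3: | IN={a:10, d:25, e:5; rest ⊤} | OUT={a:10, d:25, e:5, f:-15; rest ⊤}
  B4: | IN={a:10, d:25, e:5, f:-15; rest ⊤} | OUT={a:10, d:25, f:0; rest ⊤}
  B5: | IN={a:10, d:25, f:0; rest ⊤} | OUT={a:10, d:25, f:0; rest ⊤}
  B6: | IN={a:10, d:25; rest ⊤} | OUT={a:10, d:3; rest ⊤}
  B7: | IN={a:10, d:3; rest ⊤} | OUT={a:10, b:-1, d:3; rest ⊤}
  B8: | IN={a:10, b:-1, d:3; rest ⊤} | OUT={a:10, b:-1, d:3; rest ⊤}

Merge at B8: IN[B8] = OUT[B7] = {a: 10, b: -1, c: ⊤, d: 3, e: ⊤, f: ⊤}
Applying B8's transfer function to that IN value gives OUT[B8] (row B8 above).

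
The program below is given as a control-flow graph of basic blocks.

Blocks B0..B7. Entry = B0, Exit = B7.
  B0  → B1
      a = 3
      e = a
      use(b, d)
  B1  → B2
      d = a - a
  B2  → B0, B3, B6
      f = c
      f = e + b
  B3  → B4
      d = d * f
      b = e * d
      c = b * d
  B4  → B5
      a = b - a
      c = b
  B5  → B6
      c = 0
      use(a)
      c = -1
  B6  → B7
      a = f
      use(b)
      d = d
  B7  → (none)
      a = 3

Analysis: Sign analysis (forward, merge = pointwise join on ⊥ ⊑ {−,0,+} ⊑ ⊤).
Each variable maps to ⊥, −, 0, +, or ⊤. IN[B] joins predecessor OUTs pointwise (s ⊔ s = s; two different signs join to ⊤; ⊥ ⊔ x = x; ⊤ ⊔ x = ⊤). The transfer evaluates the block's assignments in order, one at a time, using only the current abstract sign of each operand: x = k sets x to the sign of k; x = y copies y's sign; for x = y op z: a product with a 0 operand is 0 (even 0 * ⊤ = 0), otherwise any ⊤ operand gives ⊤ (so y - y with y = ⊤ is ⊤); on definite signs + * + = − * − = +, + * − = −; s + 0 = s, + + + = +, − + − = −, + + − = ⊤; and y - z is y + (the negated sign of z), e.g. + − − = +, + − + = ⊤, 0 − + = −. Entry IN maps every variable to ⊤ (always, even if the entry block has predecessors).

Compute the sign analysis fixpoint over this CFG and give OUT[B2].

Converged values:
  B0:  IN=(all ⊤)  OUT={a:+, e:+; rest ⊤}
  B1:  IN={a:+, e:+; rest ⊤}  OUT={a:+, e:+; rest ⊤}
  B2:  IN={a:+, e:+; rest ⊤}  OUT={a:+, e:+; rest ⊤}
  B3:  IN={a:+, e:+; rest ⊤}  OUT={a:+, e:+; rest ⊤}
  B4:  IN={a:+, e:+; rest ⊤}  OUT={e:+; rest ⊤}
  B5:  IN={e:+; rest ⊤}  OUT={c:-, e:+; rest ⊤}
  B6:  IN={e:+; rest ⊤}  OUT={e:+; rest ⊤}
  B7:  IN={e:+; rest ⊤}  OUT={a:+, e:+; rest ⊤}

Merge at B2: IN[B2] = OUT[B1] = {a: +, b: ⊤, c: ⊤, d: ⊤, e: +, f: ⊤}
Applying B2's transfer function to that IN value gives OUT[B2] (row B2 above).

Answer: {a: +, b: ⊤, c: ⊤, d: ⊤, e: +, f: ⊤}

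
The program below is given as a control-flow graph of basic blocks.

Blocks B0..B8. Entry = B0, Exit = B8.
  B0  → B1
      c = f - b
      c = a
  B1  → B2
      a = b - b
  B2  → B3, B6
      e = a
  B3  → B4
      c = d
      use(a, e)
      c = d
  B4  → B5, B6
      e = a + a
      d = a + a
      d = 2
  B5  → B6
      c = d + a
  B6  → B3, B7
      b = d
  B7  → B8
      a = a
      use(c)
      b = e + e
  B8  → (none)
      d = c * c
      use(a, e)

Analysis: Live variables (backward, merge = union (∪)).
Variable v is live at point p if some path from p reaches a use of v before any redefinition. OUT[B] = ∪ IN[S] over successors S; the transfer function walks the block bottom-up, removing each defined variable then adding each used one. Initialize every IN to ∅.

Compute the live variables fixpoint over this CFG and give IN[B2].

Answer: {a, c, d}

Derivation:
Fixpoint table:
  B0: | IN={a, b, d, f} | OUT={b, c, d}
  B1: | IN={b, c, d} | OUT={a, c, d}
  B2: | IN={a, c, d} | OUT={a, c, d, e}
  B3: | IN={a, d, e} | OUT={a, c}
  B4: | IN={a, c} | OUT={a, c, d, e}
  B5: | IN={a, d, e} | OUT={a, c, d, e}
  B6: | IN={a, c, d, e} | OUT={a, c, d, e}
  B7: | IN={a, c, e} | OUT={a, c, e}
  B8: | IN={a, c, e} | OUT={}

Merge at B2: OUT[B2] = IN[B3] ⊔ IN[B6] = {a, c, d, e}
Applying B2's transfer function to that OUT value gives IN[B2] (row B2 above).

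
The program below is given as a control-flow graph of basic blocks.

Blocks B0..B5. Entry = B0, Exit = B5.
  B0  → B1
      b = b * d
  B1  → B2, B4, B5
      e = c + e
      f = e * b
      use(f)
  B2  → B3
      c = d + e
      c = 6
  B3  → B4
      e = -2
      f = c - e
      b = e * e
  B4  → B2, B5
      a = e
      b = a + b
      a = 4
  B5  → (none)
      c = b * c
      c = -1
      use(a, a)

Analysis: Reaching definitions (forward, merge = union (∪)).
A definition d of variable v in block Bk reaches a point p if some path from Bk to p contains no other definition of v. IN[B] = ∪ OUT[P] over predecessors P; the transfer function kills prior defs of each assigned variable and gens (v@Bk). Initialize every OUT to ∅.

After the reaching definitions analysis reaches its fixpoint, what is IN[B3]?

Answer: {a@B4, b@B0, b@B4, c@B2, e@B1, e@B3, f@B1, f@B3}

Working:
Per-block solution:
  B0: | IN={} | OUT={b@B0}
  B1: | IN={b@B0} | OUT={b@B0, e@B1, f@B1}
  B2: | IN={a@B4, b@B0, b@B4, c@B2, e@B1, e@B3, f@B1, f@B3} | OUT={a@B4, b@B0, b@B4, c@B2, e@B1, e@B3, f@B1, f@B3}
  B3: | IN={a@B4, b@B0, b@B4, c@B2, e@B1, e@B3, f@B1, f@B3} | OUT={a@B4, b@B3, c@B2, e@B3, f@B3}
  B4: | IN={a@B4, b@B0, b@B3, c@B2, e@B1, e@B3, f@B1, f@B3} | OUT={a@B4, b@B4, c@B2, e@B1, e@B3, f@B1, f@B3}
  B5: | IN={a@B4, b@B0, b@B4, c@B2, e@B1, e@B3, f@B1, f@B3} | OUT={a@B4, b@B0, b@B4, c@B5, e@B1, e@B3, f@B1, f@B3}

Merge at B3: IN[B3] = OUT[B2] = {a@B4, b@B0, b@B4, c@B2, e@B1, e@B3, f@B1, f@B3}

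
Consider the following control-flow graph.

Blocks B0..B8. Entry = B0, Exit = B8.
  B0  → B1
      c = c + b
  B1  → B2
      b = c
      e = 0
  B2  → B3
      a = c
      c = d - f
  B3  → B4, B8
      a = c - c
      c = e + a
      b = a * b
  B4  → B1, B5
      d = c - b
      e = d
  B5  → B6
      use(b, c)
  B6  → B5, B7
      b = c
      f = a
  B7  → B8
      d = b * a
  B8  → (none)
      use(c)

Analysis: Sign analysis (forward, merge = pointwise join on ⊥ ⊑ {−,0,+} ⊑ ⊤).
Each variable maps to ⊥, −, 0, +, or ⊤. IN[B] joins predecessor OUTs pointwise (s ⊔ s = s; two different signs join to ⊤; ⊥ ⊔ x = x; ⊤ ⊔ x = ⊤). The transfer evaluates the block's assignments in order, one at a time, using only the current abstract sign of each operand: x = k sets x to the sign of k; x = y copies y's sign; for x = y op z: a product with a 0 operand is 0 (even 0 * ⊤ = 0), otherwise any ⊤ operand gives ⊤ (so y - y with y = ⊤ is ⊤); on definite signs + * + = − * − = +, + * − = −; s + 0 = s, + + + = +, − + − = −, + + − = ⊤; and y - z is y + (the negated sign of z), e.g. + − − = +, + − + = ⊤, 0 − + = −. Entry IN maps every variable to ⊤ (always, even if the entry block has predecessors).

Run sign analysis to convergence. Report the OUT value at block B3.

Answer: {a: ⊤, b: ⊤, c: ⊤, d: ⊤, e: 0, f: ⊤}

Derivation:
Converged values:
  B0:  IN=(all ⊤)  OUT=(all ⊤)
  B1:  IN=(all ⊤)  OUT={e:0; rest ⊤}
  B2:  IN={e:0; rest ⊤}  OUT={e:0; rest ⊤}
  B3:  IN={e:0; rest ⊤}  OUT={e:0; rest ⊤}
  B4:  IN={e:0; rest ⊤}  OUT=(all ⊤)
  B5:  IN=(all ⊤)  OUT=(all ⊤)
  B6:  IN=(all ⊤)  OUT=(all ⊤)
  B7:  IN=(all ⊤)  OUT=(all ⊤)
  B8:  IN=(all ⊤)  OUT=(all ⊤)

Merge at B3: IN[B3] = OUT[B2] = {a: ⊤, b: ⊤, c: ⊤, d: ⊤, e: 0, f: ⊤}
Applying B3's transfer function to that IN value gives OUT[B3] (row B3 above).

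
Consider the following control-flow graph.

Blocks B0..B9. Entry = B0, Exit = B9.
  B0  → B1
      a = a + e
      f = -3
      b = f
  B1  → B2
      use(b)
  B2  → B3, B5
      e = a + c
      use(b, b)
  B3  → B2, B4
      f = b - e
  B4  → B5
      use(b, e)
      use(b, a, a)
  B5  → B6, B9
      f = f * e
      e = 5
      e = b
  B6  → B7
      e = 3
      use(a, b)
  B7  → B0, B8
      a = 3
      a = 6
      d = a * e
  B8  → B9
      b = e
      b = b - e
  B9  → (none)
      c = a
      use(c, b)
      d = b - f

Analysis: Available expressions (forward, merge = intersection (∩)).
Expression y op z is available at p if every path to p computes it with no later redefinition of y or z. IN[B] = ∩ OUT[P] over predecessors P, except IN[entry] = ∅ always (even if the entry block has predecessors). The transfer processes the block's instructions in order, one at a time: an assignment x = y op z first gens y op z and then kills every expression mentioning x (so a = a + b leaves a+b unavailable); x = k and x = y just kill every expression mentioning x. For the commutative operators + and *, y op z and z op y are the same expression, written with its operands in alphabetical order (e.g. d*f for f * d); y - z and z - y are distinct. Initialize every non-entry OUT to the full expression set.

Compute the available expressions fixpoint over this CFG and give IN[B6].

Converged values:
  B0:  IN={}  OUT={}
  B1:  IN={}  OUT={}
  B2:  IN={}  OUT={a+c}
  B3:  IN={a+c}  OUT={a+c, b-e}
  B4:  IN={a+c, b-e}  OUT={a+c, b-e}
  B5:  IN={a+c}  OUT={a+c}
  B6:  IN={a+c}  OUT={a+c}
  B7:  IN={a+c}  OUT={a*e}
  B8:  IN={a*e}  OUT={a*e}
  B9:  IN={}  OUT={b-f}

Merge at B6: IN[B6] = OUT[B5] = {a+c}

Answer: {a+c}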